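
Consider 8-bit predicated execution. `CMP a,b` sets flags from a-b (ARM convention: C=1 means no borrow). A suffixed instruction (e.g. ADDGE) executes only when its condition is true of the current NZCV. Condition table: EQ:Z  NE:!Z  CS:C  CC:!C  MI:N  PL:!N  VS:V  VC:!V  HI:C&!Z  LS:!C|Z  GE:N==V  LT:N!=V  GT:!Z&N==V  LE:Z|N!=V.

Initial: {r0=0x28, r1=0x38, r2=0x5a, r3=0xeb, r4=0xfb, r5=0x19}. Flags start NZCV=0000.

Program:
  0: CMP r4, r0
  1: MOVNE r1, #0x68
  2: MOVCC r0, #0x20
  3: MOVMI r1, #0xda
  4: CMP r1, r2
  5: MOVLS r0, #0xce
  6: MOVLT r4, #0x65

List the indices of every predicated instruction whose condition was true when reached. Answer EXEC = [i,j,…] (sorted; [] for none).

EXEC = [1,3,6]

0: ✓ CMP  NZCV=1010
1: ✓ MOVNE  r1←0x68
2: · MOVCC
3: ✓ MOVMI  r1←0xda
4: ✓ CMP  NZCV=1010
5: · MOVLS
6: ✓ MOVLT  r4←0x65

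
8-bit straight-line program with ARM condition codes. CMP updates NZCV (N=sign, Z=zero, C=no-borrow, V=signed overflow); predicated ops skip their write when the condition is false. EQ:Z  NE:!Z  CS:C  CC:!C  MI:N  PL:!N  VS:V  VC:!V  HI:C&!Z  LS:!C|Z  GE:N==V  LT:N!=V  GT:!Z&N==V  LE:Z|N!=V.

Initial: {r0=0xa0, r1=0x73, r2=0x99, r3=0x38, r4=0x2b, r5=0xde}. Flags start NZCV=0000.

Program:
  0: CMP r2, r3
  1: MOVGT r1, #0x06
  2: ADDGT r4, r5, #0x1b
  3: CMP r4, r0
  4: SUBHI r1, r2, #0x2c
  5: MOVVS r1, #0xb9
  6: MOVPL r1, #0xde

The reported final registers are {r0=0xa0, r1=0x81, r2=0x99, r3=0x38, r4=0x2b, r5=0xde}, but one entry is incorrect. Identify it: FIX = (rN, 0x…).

[0] flags=0011 → (cmp)
[1] flags=0011 GT?F → skip
[2] flags=0011 GT?F → skip
[3] flags=1001 → (cmp)
[4] flags=1001 HI?F → skip
[5] flags=1001 VS?T → r1=0xb9
[6] flags=1001 PL?F → skip

FIX = (r1, 0xb9)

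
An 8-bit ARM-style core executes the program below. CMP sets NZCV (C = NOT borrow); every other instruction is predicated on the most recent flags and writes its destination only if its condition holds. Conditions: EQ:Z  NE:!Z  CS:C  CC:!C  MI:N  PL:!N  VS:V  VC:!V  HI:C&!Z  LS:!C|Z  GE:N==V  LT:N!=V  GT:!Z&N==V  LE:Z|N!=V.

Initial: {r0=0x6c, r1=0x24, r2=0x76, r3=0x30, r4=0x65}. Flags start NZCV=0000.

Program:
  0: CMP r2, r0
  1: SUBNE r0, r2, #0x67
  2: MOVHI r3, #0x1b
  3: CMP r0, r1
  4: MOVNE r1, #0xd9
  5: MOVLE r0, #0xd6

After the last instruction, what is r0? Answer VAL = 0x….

VAL = 0xd6

0: ✓ CMP  NZCV=0010
1: ✓ SUBNE  r0←0x0f
2: ✓ MOVHI  r3←0x1b
3: ✓ CMP  NZCV=1000
4: ✓ MOVNE  r1←0xd9
5: ✓ MOVLE  r0←0xd6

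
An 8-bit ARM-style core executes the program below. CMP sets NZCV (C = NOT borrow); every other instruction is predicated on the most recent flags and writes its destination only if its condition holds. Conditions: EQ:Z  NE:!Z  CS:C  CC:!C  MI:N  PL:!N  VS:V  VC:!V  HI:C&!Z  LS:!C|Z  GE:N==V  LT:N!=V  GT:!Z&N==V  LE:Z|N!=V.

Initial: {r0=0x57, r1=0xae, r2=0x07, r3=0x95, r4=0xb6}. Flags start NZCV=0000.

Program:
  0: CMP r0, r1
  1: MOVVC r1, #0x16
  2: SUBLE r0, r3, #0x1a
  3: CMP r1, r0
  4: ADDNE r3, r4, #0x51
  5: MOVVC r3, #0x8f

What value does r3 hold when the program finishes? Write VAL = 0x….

VAL = 0x07

[0] flags=1001 → (cmp)
[1] flags=1001 VC?F → skip
[2] flags=1001 LE?F → skip
[3] flags=0011 → (cmp)
[4] flags=0011 NE?T → r3=0x07
[5] flags=0011 VC?F → skip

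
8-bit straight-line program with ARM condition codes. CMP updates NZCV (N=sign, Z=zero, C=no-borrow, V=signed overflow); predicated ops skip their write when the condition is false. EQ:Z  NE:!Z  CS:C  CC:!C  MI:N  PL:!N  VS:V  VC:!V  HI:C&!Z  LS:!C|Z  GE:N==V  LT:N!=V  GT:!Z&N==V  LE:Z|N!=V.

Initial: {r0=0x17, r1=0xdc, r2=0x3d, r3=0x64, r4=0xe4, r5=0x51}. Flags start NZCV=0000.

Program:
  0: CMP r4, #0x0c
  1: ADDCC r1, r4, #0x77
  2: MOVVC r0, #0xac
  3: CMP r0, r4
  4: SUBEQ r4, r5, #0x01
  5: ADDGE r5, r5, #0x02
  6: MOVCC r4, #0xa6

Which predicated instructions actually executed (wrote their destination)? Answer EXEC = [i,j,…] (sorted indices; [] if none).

EXEC = [2,6]

0: ✓ CMP  NZCV=1010
1: · ADDCC
2: ✓ MOVVC  r0←0xac
3: ✓ CMP  NZCV=1000
4: · SUBEQ
5: · ADDGE
6: ✓ MOVCC  r4←0xa6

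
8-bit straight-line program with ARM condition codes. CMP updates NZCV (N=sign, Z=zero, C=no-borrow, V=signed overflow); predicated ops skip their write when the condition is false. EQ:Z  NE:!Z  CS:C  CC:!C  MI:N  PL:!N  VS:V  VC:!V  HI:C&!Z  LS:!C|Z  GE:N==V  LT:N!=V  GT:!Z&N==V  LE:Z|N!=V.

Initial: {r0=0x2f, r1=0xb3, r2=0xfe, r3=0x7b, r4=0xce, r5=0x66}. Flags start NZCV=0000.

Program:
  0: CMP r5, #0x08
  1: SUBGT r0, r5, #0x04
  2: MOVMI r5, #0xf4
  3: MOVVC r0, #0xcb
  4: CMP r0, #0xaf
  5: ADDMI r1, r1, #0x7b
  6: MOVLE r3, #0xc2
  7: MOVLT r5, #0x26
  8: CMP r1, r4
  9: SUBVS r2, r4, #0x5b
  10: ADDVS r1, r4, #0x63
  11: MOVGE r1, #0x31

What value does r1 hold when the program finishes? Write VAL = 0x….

VAL = 0xb3

[0] flags=0010 → (cmp)
[1] flags=0010 GT?T → r0=0x62
[2] flags=0010 MI?F → skip
[3] flags=0010 VC?T → r0=0xcb
[4] flags=0010 → (cmp)
[5] flags=0010 MI?F → skip
[6] flags=0010 LE?F → skip
[7] flags=0010 LT?F → skip
[8] flags=1000 → (cmp)
[9] flags=1000 VS?F → skip
[10] flags=1000 VS?F → skip
[11] flags=1000 GE?F → skip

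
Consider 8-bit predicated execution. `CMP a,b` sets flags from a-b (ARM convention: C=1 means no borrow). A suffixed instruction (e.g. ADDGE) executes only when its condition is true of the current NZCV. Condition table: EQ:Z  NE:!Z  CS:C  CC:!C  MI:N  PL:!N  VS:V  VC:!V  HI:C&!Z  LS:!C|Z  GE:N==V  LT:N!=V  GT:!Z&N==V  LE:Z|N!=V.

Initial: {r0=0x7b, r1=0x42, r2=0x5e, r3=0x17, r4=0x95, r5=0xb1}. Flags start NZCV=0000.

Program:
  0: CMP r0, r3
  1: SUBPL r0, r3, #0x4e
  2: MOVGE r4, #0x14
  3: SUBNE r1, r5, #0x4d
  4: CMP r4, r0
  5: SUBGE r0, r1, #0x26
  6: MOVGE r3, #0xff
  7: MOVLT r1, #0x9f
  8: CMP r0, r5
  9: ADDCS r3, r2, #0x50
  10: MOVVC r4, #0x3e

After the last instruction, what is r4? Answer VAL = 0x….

VAL = 0x14

0: ✓ CMP  NZCV=0010
1: ✓ SUBPL  r0←0xc9
2: ✓ MOVGE  r4←0x14
3: ✓ SUBNE  r1←0x64
4: ✓ CMP  NZCV=0000
5: ✓ SUBGE  r0←0x3e
6: ✓ MOVGE  r3←0xff
7: · MOVLT
8: ✓ CMP  NZCV=1001
9: · ADDCS
10: · MOVVC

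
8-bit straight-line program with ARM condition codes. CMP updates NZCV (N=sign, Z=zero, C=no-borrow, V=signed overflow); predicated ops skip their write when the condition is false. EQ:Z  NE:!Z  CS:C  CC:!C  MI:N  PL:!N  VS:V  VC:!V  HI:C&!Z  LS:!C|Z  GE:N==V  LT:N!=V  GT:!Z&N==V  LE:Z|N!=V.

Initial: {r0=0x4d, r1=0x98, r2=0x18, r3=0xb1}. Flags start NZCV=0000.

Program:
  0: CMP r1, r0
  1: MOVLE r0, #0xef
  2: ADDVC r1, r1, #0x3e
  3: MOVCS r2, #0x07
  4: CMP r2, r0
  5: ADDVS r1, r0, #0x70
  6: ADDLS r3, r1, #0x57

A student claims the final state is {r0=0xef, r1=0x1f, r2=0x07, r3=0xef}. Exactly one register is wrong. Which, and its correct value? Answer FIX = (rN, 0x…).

[0] flags=0011 → (cmp)
[1] flags=0011 LE?T → r0=0xef
[2] flags=0011 VC?F → skip
[3] flags=0011 CS?T → r2=0x07
[4] flags=0000 → (cmp)
[5] flags=0000 VS?F → skip
[6] flags=0000 LS?T → r3=0xef

FIX = (r1, 0x98)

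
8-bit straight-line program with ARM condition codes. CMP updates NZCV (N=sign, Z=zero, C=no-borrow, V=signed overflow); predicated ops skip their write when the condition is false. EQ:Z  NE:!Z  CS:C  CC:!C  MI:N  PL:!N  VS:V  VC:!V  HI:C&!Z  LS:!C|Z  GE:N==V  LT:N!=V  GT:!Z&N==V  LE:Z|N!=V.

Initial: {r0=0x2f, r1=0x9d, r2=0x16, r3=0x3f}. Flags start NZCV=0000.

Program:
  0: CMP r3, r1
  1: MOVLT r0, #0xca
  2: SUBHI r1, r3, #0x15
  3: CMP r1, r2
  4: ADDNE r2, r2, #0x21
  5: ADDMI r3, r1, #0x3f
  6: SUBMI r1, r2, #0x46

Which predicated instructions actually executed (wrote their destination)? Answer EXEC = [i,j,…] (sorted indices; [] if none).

[0] flags=1001 → (cmp)
[1] flags=1001 LT?F → skip
[2] flags=1001 HI?F → skip
[3] flags=1010 → (cmp)
[4] flags=1010 NE?T → r2=0x37
[5] flags=1010 MI?T → r3=0xdc
[6] flags=1010 MI?T → r1=0xf1

EXEC = [4,5,6]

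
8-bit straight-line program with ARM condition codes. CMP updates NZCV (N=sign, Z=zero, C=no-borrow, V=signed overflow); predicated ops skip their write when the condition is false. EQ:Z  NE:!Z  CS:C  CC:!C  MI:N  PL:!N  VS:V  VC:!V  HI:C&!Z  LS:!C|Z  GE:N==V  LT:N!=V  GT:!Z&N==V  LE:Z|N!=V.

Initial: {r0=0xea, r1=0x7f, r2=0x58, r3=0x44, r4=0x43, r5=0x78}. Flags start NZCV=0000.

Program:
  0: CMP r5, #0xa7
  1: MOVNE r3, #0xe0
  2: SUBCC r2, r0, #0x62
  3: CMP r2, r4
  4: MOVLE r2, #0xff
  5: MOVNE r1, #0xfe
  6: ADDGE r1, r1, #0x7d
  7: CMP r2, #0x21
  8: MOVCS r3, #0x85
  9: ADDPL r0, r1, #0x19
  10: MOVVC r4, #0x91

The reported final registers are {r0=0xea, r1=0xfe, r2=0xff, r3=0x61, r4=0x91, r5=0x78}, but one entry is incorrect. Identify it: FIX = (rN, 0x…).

[0] flags=1001 → (cmp)
[1] flags=1001 NE?T → r3=0xe0
[2] flags=1001 CC?T → r2=0x88
[3] flags=0011 → (cmp)
[4] flags=0011 LE?T → r2=0xff
[5] flags=0011 NE?T → r1=0xfe
[6] flags=0011 GE?F → skip
[7] flags=1010 → (cmp)
[8] flags=1010 CS?T → r3=0x85
[9] flags=1010 PL?F → skip
[10] flags=1010 VC?T → r4=0x91

FIX = (r3, 0x85)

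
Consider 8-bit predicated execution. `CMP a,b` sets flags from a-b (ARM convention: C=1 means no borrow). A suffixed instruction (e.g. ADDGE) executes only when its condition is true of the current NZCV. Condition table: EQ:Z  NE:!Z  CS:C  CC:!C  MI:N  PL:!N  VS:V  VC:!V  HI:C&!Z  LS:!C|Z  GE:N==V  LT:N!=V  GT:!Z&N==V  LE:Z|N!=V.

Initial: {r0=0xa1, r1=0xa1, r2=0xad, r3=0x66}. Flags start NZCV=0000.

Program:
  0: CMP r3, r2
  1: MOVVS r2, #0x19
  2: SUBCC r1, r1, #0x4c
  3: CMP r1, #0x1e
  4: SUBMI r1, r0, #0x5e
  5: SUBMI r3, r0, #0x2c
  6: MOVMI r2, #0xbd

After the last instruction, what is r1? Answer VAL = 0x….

0: ✓ CMP  NZCV=1001
1: ✓ MOVVS  r2←0x19
2: ✓ SUBCC  r1←0x55
3: ✓ CMP  NZCV=0010
4: · SUBMI
5: · SUBMI
6: · MOVMI

VAL = 0x55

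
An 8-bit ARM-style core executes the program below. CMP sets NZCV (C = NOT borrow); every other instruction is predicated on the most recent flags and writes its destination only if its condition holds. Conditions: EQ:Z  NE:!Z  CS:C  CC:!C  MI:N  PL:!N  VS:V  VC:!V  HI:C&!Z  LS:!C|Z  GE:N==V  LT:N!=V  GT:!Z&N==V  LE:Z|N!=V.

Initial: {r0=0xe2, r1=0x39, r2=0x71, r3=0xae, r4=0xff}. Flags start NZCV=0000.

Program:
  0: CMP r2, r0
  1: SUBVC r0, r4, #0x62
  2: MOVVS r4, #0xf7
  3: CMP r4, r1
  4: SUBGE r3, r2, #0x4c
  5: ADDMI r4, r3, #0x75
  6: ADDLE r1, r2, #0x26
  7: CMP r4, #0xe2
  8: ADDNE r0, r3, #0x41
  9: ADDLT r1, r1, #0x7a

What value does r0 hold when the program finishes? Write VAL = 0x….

VAL = 0xef

[0] flags=1001 → (cmp)
[1] flags=1001 VC?F → skip
[2] flags=1001 VS?T → r4=0xf7
[3] flags=1010 → (cmp)
[4] flags=1010 GE?F → skip
[5] flags=1010 MI?T → r4=0x23
[6] flags=1010 LE?T → r1=0x97
[7] flags=0000 → (cmp)
[8] flags=0000 NE?T → r0=0xef
[9] flags=0000 LT?F → skip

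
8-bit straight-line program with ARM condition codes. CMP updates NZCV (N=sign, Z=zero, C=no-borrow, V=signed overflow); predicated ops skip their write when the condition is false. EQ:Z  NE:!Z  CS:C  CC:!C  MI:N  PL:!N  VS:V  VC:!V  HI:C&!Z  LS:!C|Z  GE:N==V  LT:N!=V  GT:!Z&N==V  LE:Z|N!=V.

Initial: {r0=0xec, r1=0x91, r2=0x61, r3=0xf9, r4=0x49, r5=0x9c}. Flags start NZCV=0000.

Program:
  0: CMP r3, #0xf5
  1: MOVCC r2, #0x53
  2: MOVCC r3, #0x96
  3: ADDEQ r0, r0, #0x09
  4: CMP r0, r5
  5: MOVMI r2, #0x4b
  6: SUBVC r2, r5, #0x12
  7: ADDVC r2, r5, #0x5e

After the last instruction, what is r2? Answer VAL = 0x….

VAL = 0xfa

0: ✓ CMP  NZCV=0010
1: · MOVCC
2: · MOVCC
3: · ADDEQ
4: ✓ CMP  NZCV=0010
5: · MOVMI
6: ✓ SUBVC  r2←0x8a
7: ✓ ADDVC  r2←0xfa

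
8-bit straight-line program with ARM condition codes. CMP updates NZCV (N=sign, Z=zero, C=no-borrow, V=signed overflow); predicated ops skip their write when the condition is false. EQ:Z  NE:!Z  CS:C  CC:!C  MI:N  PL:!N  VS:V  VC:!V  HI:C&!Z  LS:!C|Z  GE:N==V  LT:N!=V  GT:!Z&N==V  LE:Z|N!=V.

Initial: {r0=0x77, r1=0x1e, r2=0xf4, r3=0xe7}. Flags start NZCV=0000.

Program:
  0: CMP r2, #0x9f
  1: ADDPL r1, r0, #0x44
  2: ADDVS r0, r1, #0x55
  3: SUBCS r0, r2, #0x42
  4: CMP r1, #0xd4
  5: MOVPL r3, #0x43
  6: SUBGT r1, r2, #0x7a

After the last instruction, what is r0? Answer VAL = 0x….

0: ✓ CMP  NZCV=0010
1: ✓ ADDPL  r1←0xbb
2: · ADDVS
3: ✓ SUBCS  r0←0xb2
4: ✓ CMP  NZCV=1000
5: · MOVPL
6: · SUBGT

VAL = 0xb2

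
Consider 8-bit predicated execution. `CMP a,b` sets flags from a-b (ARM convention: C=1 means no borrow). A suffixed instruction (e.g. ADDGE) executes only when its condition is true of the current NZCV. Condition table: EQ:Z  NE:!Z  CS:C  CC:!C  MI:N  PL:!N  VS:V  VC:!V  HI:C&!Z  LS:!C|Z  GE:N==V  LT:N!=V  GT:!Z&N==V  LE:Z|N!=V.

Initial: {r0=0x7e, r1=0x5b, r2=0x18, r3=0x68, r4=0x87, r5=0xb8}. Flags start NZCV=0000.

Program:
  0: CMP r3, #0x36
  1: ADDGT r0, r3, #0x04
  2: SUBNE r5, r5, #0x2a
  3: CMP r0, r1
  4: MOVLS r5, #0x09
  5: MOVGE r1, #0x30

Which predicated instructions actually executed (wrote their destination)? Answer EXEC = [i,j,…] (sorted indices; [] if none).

0: ✓ CMP  NZCV=0010
1: ✓ ADDGT  r0←0x6c
2: ✓ SUBNE  r5←0x8e
3: ✓ CMP  NZCV=0010
4: · MOVLS
5: ✓ MOVGE  r1←0x30

EXEC = [1,2,5]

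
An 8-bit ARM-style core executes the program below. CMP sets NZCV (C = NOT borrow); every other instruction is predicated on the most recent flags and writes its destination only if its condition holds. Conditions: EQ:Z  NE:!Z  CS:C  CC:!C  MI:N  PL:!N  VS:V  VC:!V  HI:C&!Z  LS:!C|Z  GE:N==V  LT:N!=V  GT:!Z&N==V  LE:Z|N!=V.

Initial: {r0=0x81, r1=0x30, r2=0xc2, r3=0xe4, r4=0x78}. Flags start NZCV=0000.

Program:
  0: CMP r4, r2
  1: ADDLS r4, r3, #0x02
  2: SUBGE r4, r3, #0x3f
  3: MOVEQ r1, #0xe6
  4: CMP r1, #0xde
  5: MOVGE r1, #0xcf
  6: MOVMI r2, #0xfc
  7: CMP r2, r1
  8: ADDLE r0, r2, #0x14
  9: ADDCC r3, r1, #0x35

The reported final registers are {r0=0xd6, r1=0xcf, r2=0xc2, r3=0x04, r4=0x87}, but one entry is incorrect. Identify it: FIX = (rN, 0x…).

0: ✓ CMP  NZCV=1001
1: ✓ ADDLS  r4←0xe6
2: ✓ SUBGE  r4←0xa5
3: · MOVEQ
4: ✓ CMP  NZCV=0000
5: ✓ MOVGE  r1←0xcf
6: · MOVMI
7: ✓ CMP  NZCV=1000
8: ✓ ADDLE  r0←0xd6
9: ✓ ADDCC  r3←0x04

FIX = (r4, 0xa5)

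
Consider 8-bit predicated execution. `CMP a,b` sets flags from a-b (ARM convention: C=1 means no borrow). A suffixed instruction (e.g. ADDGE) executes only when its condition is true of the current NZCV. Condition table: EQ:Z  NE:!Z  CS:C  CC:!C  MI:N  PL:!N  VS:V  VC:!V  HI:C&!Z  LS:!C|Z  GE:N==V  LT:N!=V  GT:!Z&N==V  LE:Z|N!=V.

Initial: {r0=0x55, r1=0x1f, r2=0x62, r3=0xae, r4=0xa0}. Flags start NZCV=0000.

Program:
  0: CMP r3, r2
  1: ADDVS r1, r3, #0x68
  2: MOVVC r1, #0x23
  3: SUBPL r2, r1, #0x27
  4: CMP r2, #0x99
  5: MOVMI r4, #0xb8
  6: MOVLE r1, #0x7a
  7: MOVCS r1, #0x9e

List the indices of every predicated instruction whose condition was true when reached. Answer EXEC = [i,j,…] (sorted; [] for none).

0: ✓ CMP  NZCV=0011
1: ✓ ADDVS  r1←0x16
2: · MOVVC
3: ✓ SUBPL  r2←0xef
4: ✓ CMP  NZCV=0010
5: · MOVMI
6: · MOVLE
7: ✓ MOVCS  r1←0x9e

EXEC = [1,3,7]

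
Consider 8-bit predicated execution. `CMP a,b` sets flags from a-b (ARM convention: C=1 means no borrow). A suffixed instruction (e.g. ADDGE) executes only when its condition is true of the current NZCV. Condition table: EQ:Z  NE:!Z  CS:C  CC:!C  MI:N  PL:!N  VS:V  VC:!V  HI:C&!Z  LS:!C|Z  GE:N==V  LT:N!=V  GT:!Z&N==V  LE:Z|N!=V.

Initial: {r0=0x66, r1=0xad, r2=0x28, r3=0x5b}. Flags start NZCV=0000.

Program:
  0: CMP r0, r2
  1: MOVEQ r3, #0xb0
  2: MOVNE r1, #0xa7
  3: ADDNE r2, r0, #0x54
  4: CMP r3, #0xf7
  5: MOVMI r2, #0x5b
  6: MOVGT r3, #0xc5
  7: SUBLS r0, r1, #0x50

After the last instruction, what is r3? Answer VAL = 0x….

[0] flags=0010 → (cmp)
[1] flags=0010 EQ?F → skip
[2] flags=0010 NE?T → r1=0xa7
[3] flags=0010 NE?T → r2=0xba
[4] flags=0000 → (cmp)
[5] flags=0000 MI?F → skip
[6] flags=0000 GT?T → r3=0xc5
[7] flags=0000 LS?T → r0=0x57

VAL = 0xc5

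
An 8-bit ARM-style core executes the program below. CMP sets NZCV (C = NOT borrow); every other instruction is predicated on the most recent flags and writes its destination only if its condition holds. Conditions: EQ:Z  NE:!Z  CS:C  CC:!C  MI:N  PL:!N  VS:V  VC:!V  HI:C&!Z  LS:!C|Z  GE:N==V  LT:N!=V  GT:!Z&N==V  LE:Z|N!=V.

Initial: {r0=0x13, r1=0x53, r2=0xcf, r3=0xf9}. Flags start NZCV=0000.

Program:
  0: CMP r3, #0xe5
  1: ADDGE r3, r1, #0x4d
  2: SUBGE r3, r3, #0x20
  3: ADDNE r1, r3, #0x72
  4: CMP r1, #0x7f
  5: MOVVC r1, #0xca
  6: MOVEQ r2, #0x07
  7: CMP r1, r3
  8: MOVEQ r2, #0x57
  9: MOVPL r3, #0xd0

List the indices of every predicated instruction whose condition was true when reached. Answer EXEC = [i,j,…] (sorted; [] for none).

[0] flags=0010 → (cmp)
[1] flags=0010 GE?T → r3=0xa0
[2] flags=0010 GE?T → r3=0x80
[3] flags=0010 NE?T → r1=0xf2
[4] flags=0011 → (cmp)
[5] flags=0011 VC?F → skip
[6] flags=0011 EQ?F → skip
[7] flags=0010 → (cmp)
[8] flags=0010 EQ?F → skip
[9] flags=0010 PL?T → r3=0xd0

EXEC = [1,2,3,9]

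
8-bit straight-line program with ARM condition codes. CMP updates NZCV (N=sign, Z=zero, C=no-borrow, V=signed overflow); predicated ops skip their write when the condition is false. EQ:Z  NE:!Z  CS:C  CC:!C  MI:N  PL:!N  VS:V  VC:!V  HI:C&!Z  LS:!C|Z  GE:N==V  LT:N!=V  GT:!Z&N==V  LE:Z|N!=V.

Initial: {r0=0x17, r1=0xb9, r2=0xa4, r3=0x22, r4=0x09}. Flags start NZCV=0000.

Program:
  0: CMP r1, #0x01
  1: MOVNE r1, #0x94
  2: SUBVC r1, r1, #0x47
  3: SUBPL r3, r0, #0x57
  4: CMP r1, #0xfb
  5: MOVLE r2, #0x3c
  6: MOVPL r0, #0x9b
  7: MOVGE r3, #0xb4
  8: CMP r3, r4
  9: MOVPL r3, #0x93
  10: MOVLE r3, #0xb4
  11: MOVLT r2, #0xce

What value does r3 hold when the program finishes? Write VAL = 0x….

0: ✓ CMP  NZCV=1010
1: ✓ MOVNE  r1←0x94
2: ✓ SUBVC  r1←0x4d
3: · SUBPL
4: ✓ CMP  NZCV=0000
5: · MOVLE
6: ✓ MOVPL  r0←0x9b
7: ✓ MOVGE  r3←0xb4
8: ✓ CMP  NZCV=1010
9: · MOVPL
10: ✓ MOVLE  r3←0xb4
11: ✓ MOVLT  r2←0xce

VAL = 0xb4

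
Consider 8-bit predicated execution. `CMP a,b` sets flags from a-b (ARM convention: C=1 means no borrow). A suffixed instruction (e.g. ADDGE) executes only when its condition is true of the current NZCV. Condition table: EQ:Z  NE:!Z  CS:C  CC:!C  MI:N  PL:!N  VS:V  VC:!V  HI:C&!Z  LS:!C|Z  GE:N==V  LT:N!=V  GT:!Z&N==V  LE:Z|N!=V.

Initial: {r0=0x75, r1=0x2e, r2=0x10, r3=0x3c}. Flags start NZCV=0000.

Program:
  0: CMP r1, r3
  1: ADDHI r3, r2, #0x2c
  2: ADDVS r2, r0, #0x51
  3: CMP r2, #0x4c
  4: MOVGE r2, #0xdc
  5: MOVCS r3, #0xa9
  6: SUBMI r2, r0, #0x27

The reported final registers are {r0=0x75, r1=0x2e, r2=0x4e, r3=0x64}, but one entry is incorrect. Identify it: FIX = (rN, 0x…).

0: ✓ CMP  NZCV=1000
1: · ADDHI
2: · ADDVS
3: ✓ CMP  NZCV=1000
4: · MOVGE
5: · MOVCS
6: ✓ SUBMI  r2←0x4e

FIX = (r3, 0x3c)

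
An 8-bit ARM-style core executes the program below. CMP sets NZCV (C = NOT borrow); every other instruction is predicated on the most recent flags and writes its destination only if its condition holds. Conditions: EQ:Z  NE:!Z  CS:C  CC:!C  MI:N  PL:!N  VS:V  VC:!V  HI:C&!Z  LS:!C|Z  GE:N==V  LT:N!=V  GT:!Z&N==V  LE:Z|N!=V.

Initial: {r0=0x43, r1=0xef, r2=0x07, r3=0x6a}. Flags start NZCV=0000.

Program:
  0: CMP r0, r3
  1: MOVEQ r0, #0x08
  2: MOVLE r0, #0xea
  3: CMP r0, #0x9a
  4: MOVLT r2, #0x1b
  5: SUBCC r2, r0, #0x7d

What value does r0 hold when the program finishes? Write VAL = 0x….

VAL = 0xea

[0] flags=1000 → (cmp)
[1] flags=1000 EQ?F → skip
[2] flags=1000 LE?T → r0=0xea
[3] flags=0010 → (cmp)
[4] flags=0010 LT?F → skip
[5] flags=0010 CC?F → skip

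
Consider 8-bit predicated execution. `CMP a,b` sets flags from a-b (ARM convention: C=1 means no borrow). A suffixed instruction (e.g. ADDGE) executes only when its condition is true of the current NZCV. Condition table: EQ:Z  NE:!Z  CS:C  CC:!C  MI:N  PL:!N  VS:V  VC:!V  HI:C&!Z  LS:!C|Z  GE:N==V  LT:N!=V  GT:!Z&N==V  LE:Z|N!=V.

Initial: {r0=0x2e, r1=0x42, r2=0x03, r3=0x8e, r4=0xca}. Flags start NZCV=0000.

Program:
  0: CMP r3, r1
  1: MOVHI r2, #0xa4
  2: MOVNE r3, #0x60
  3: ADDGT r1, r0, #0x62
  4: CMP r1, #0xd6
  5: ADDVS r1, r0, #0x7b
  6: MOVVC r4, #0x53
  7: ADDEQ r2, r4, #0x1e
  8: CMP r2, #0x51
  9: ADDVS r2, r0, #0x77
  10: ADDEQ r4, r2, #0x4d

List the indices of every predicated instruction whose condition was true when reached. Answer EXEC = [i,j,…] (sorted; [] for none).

EXEC = [1,2,6,9]

0: ✓ CMP  NZCV=0011
1: ✓ MOVHI  r2←0xa4
2: ✓ MOVNE  r3←0x60
3: · ADDGT
4: ✓ CMP  NZCV=0000
5: · ADDVS
6: ✓ MOVVC  r4←0x53
7: · ADDEQ
8: ✓ CMP  NZCV=0011
9: ✓ ADDVS  r2←0xa5
10: · ADDEQ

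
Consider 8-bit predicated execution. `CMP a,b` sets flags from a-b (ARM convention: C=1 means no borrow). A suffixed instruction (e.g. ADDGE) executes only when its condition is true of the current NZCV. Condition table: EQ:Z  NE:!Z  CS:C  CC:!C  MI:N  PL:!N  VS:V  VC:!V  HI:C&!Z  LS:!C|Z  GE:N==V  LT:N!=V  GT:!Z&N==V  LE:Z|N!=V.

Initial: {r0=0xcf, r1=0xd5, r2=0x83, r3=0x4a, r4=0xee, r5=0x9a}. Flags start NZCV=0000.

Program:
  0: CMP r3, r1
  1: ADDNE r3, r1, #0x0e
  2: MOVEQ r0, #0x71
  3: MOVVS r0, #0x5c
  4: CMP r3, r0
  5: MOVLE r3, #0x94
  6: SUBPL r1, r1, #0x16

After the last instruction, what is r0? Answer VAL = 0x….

0: ✓ CMP  NZCV=0000
1: ✓ ADDNE  r3←0xe3
2: · MOVEQ
3: · MOVVS
4: ✓ CMP  NZCV=0010
5: · MOVLE
6: ✓ SUBPL  r1←0xbf

VAL = 0xcf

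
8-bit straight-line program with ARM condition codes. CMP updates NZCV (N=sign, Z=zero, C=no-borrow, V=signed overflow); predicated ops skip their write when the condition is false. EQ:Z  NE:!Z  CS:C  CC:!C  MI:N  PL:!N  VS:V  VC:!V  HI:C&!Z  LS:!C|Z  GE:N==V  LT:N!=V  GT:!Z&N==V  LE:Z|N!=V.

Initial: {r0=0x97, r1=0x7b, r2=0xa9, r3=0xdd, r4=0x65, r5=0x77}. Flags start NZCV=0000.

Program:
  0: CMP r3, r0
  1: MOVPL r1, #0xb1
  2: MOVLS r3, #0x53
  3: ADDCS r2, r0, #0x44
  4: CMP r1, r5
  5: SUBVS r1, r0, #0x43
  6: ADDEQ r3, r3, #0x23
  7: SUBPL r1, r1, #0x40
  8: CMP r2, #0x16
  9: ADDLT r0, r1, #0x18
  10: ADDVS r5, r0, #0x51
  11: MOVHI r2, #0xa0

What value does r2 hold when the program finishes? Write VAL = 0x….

VAL = 0xa0

[0] flags=0010 → (cmp)
[1] flags=0010 PL?T → r1=0xb1
[2] flags=0010 LS?F → skip
[3] flags=0010 CS?T → r2=0xdb
[4] flags=0011 → (cmp)
[5] flags=0011 VS?T → r1=0x54
[6] flags=0011 EQ?F → skip
[7] flags=0011 PL?T → r1=0x14
[8] flags=1010 → (cmp)
[9] flags=1010 LT?T → r0=0x2c
[10] flags=1010 VS?F → skip
[11] flags=1010 HI?T → r2=0xa0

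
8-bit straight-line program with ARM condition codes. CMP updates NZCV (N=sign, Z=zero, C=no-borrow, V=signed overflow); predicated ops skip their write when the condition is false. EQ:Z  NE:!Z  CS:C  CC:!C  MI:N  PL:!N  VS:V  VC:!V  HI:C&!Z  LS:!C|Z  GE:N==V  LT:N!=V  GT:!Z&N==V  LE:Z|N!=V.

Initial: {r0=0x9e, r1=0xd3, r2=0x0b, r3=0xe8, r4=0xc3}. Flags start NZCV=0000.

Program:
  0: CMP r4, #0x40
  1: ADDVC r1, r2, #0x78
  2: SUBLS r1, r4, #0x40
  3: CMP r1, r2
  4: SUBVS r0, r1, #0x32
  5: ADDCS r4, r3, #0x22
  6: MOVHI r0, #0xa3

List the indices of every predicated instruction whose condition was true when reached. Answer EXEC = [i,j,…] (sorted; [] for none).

EXEC = [1,4,5,6]

[0] flags=1010 → (cmp)
[1] flags=1010 VC?T → r1=0x83
[2] flags=1010 LS?F → skip
[3] flags=0011 → (cmp)
[4] flags=0011 VS?T → r0=0x51
[5] flags=0011 CS?T → r4=0x0a
[6] flags=0011 HI?T → r0=0xa3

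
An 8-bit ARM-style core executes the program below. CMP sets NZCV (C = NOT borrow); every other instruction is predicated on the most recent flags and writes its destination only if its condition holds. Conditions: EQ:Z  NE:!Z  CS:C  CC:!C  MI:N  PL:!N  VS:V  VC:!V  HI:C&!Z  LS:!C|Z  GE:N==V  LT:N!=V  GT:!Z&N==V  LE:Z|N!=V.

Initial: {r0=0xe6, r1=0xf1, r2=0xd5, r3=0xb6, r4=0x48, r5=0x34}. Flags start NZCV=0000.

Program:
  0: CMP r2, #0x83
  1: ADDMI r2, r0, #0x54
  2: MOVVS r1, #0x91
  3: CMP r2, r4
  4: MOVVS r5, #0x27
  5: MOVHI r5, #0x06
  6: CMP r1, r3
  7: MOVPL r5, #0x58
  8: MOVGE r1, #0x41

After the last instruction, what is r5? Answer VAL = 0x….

0: ✓ CMP  NZCV=0010
1: · ADDMI
2: · MOVVS
3: ✓ CMP  NZCV=1010
4: · MOVVS
5: ✓ MOVHI  r5←0x06
6: ✓ CMP  NZCV=0010
7: ✓ MOVPL  r5←0x58
8: ✓ MOVGE  r1←0x41

VAL = 0x58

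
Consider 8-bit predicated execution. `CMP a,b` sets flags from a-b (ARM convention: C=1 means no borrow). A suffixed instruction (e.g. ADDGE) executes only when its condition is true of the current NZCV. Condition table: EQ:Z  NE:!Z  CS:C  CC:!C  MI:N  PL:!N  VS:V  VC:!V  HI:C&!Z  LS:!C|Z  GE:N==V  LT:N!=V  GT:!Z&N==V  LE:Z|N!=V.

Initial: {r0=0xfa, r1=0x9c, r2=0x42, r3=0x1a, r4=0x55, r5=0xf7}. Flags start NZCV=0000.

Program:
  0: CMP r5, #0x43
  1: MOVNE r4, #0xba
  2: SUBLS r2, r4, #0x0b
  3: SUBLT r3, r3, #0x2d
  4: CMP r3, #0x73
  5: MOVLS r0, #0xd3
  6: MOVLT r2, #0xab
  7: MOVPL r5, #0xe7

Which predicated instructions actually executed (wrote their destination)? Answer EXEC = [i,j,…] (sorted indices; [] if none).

[0] flags=1010 → (cmp)
[1] flags=1010 NE?T → r4=0xba
[2] flags=1010 LS?F → skip
[3] flags=1010 LT?T → r3=0xed
[4] flags=0011 → (cmp)
[5] flags=0011 LS?F → skip
[6] flags=0011 LT?T → r2=0xab
[7] flags=0011 PL?T → r5=0xe7

EXEC = [1,3,6,7]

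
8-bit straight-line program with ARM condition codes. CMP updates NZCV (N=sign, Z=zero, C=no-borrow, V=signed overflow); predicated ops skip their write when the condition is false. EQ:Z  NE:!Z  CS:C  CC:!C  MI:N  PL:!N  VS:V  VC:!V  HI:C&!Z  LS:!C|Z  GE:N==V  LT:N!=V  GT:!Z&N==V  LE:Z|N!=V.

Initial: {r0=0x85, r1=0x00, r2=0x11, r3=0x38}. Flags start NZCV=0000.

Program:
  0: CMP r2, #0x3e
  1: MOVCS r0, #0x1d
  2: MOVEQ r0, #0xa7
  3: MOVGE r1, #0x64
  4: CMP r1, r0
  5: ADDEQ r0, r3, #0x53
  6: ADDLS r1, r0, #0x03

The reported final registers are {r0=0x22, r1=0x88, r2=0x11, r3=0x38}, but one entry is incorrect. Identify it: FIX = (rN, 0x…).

FIX = (r0, 0x85)

0: ✓ CMP  NZCV=1000
1: · MOVCS
2: · MOVEQ
3: · MOVGE
4: ✓ CMP  NZCV=0000
5: · ADDEQ
6: ✓ ADDLS  r1←0x88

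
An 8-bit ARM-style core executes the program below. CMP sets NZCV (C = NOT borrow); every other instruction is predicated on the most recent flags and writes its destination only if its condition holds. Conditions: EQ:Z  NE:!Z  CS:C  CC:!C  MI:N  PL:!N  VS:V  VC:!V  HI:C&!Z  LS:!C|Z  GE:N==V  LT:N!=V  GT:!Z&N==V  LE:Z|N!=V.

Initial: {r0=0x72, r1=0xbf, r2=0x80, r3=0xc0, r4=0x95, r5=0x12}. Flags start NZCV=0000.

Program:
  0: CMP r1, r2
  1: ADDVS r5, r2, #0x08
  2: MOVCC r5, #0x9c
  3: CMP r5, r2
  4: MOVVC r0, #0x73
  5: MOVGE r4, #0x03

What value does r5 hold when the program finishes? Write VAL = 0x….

0: ✓ CMP  NZCV=0010
1: · ADDVS
2: · MOVCC
3: ✓ CMP  NZCV=1001
4: · MOVVC
5: ✓ MOVGE  r4←0x03

VAL = 0x12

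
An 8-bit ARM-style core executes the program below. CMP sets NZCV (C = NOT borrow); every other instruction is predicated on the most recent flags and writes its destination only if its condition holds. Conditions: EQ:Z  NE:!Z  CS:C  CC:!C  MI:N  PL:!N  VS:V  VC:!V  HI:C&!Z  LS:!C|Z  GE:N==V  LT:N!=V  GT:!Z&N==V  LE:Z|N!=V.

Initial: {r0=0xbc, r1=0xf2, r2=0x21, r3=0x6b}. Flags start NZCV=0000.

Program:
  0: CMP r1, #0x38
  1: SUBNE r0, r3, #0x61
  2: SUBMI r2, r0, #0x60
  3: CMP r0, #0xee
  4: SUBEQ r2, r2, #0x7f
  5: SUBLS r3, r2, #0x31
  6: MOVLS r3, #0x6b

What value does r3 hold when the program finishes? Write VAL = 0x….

[0] flags=1010 → (cmp)
[1] flags=1010 NE?T → r0=0x0a
[2] flags=1010 MI?T → r2=0xaa
[3] flags=0000 → (cmp)
[4] flags=0000 EQ?F → skip
[5] flags=0000 LS?T → r3=0x79
[6] flags=0000 LS?T → r3=0x6b

VAL = 0x6b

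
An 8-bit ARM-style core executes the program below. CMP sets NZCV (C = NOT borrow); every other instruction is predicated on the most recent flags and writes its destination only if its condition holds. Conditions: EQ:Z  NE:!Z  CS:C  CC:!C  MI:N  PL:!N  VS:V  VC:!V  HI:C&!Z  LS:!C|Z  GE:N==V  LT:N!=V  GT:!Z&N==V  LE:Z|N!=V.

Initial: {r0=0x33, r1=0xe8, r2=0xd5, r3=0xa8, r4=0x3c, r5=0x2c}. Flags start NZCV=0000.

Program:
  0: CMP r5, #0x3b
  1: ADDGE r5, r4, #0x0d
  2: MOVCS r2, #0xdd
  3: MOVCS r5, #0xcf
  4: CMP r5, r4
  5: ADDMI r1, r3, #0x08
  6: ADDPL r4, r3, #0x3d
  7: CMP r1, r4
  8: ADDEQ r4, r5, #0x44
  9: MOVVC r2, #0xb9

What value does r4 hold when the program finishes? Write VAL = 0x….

VAL = 0x3c

[0] flags=1000 → (cmp)
[1] flags=1000 GE?F → skip
[2] flags=1000 CS?F → skip
[3] flags=1000 CS?F → skip
[4] flags=1000 → (cmp)
[5] flags=1000 MI?T → r1=0xb0
[6] flags=1000 PL?F → skip
[7] flags=0011 → (cmp)
[8] flags=0011 EQ?F → skip
[9] flags=0011 VC?F → skip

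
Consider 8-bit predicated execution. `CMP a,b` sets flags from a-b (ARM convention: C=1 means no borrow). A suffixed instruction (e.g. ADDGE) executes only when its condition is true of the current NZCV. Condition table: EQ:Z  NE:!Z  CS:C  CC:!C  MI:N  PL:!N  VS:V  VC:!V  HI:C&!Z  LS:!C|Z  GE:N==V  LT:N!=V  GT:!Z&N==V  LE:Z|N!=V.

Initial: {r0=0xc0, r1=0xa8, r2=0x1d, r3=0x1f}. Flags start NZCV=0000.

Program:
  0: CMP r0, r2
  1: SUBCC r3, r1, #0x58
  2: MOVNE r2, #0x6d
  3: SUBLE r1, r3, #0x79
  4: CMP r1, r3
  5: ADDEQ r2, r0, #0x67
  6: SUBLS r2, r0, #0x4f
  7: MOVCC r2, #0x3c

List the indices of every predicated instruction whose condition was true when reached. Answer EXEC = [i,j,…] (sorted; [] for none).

[0] flags=1010 → (cmp)
[1] flags=1010 CC?F → skip
[2] flags=1010 NE?T → r2=0x6d
[3] flags=1010 LE?T → r1=0xa6
[4] flags=1010 → (cmp)
[5] flags=1010 EQ?F → skip
[6] flags=1010 LS?F → skip
[7] flags=1010 CC?F → skip

EXEC = [2,3]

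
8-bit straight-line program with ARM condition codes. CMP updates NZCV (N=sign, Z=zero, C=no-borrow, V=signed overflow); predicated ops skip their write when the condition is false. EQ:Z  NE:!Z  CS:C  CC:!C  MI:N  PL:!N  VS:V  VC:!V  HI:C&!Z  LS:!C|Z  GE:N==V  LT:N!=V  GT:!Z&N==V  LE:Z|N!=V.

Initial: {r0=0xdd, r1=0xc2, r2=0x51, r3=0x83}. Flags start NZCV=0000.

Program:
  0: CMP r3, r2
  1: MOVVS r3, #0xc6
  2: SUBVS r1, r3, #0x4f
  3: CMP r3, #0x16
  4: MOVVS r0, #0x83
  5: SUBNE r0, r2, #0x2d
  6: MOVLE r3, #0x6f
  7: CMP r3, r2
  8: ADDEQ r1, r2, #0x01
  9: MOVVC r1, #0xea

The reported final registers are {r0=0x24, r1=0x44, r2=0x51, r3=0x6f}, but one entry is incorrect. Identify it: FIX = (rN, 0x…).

FIX = (r1, 0xea)

0: ✓ CMP  NZCV=0011
1: ✓ MOVVS  r3←0xc6
2: ✓ SUBVS  r1←0x77
3: ✓ CMP  NZCV=1010
4: · MOVVS
5: ✓ SUBNE  r0←0x24
6: ✓ MOVLE  r3←0x6f
7: ✓ CMP  NZCV=0010
8: · ADDEQ
9: ✓ MOVVC  r1←0xea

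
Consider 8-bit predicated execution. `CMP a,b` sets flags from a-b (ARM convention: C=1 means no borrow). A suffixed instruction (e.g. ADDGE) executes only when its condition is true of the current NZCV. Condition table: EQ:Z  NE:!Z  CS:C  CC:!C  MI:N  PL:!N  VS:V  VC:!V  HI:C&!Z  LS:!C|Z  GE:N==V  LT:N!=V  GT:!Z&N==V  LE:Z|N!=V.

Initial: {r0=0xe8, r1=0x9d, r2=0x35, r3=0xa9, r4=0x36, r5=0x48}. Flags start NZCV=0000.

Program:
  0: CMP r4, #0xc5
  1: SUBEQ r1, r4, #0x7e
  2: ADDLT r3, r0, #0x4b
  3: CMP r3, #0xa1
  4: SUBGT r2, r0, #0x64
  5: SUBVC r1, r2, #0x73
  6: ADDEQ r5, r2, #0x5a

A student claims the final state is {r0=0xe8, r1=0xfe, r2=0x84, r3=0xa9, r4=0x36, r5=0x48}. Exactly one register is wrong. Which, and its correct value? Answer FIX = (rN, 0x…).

FIX = (r1, 0x11)

[0] flags=0000 → (cmp)
[1] flags=0000 EQ?F → skip
[2] flags=0000 LT?F → skip
[3] flags=0010 → (cmp)
[4] flags=0010 GT?T → r2=0x84
[5] flags=0010 VC?T → r1=0x11
[6] flags=0010 EQ?F → skip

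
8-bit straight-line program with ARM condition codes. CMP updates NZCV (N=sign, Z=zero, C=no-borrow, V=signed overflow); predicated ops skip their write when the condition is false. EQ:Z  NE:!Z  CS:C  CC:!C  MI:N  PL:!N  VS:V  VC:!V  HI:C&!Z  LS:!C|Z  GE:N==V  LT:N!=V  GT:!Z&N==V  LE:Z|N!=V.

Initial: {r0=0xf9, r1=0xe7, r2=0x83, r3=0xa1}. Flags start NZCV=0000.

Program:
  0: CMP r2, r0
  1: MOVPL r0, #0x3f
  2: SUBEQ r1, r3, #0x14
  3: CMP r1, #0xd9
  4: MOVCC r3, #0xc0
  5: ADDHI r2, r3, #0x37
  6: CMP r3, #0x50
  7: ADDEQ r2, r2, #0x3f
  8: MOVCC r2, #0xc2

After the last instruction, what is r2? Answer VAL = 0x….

[0] flags=1000 → (cmp)
[1] flags=1000 PL?F → skip
[2] flags=1000 EQ?F → skip
[3] flags=0010 → (cmp)
[4] flags=0010 CC?F → skip
[5] flags=0010 HI?T → r2=0xd8
[6] flags=0011 → (cmp)
[7] flags=0011 EQ?F → skip
[8] flags=0011 CC?F → skip

VAL = 0xd8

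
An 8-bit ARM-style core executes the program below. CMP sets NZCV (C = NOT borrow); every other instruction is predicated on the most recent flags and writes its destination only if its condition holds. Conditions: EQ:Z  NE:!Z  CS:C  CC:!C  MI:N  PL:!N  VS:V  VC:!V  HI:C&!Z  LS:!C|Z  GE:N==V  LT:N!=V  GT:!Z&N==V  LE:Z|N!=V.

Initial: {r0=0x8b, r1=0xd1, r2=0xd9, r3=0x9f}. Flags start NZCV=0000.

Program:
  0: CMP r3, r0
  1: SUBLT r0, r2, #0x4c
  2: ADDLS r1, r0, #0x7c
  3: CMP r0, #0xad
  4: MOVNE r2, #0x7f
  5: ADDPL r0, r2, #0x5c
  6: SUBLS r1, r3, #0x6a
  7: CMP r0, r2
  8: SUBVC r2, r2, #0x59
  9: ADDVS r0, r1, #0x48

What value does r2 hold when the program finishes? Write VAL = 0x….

0: ✓ CMP  NZCV=0010
1: · SUBLT
2: · ADDLS
3: ✓ CMP  NZCV=1000
4: ✓ MOVNE  r2←0x7f
5: · ADDPL
6: ✓ SUBLS  r1←0x35
7: ✓ CMP  NZCV=0011
8: · SUBVC
9: ✓ ADDVS  r0←0x7d

VAL = 0x7f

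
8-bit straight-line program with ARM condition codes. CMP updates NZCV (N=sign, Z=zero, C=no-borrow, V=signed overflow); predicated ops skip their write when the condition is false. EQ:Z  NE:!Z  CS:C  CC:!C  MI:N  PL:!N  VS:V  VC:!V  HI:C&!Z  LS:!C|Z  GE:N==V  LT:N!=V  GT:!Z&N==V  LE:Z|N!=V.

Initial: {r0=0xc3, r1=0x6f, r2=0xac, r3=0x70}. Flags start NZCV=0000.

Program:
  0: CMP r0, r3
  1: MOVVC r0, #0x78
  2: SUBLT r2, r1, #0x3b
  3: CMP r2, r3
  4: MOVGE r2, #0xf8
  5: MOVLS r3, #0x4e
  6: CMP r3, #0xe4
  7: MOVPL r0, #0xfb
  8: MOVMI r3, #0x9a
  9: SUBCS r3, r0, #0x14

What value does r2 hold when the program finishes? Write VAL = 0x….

[0] flags=0011 → (cmp)
[1] flags=0011 VC?F → skip
[2] flags=0011 LT?T → r2=0x34
[3] flags=1000 → (cmp)
[4] flags=1000 GE?F → skip
[5] flags=1000 LS?T → r3=0x4e
[6] flags=0000 → (cmp)
[7] flags=0000 PL?T → r0=0xfb
[8] flags=0000 MI?F → skip
[9] flags=0000 CS?F → skip

VAL = 0x34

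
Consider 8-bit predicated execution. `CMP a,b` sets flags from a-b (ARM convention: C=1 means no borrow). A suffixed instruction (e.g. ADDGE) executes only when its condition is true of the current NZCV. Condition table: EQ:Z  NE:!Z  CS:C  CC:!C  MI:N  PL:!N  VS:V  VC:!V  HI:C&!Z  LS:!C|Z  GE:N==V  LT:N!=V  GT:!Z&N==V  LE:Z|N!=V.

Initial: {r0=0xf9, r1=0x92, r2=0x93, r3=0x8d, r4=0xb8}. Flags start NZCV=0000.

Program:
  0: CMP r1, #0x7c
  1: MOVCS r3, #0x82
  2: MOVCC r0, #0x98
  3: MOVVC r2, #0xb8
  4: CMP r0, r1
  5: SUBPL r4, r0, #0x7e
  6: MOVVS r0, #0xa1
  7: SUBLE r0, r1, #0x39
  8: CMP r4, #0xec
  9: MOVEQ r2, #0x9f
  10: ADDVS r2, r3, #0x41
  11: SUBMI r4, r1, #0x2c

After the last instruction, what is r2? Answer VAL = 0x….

VAL = 0xc3

0: ✓ CMP  NZCV=0011
1: ✓ MOVCS  r3←0x82
2: · MOVCC
3: · MOVVC
4: ✓ CMP  NZCV=0010
5: ✓ SUBPL  r4←0x7b
6: · MOVVS
7: · SUBLE
8: ✓ CMP  NZCV=1001
9: · MOVEQ
10: ✓ ADDVS  r2←0xc3
11: ✓ SUBMI  r4←0x66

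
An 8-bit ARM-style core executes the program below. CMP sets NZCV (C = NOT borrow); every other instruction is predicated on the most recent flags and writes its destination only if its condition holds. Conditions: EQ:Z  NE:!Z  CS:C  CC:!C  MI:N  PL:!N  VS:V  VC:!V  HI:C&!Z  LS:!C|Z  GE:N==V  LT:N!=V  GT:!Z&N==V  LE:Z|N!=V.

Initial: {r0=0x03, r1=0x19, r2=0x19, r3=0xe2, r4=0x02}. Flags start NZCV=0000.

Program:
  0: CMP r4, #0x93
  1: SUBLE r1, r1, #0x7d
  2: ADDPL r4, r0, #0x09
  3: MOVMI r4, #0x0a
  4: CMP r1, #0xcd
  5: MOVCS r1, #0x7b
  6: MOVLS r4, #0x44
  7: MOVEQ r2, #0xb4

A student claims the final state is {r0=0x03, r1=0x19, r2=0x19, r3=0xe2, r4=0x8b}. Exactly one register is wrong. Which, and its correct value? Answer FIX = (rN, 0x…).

[0] flags=0000 → (cmp)
[1] flags=0000 LE?F → skip
[2] flags=0000 PL?T → r4=0x0c
[3] flags=0000 MI?F → skip
[4] flags=0000 → (cmp)
[5] flags=0000 CS?F → skip
[6] flags=0000 LS?T → r4=0x44
[7] flags=0000 EQ?F → skip

FIX = (r4, 0x44)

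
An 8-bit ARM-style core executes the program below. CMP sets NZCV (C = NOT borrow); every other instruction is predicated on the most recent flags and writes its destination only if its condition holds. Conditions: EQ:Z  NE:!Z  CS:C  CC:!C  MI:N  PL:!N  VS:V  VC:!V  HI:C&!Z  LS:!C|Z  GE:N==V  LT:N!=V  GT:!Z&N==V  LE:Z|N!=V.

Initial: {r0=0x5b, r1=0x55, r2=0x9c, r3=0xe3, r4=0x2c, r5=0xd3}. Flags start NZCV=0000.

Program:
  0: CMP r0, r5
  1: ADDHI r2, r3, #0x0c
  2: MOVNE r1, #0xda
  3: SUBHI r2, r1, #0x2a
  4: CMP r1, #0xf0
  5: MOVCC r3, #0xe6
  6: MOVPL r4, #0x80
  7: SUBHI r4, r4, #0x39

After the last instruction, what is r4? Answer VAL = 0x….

0: ✓ CMP  NZCV=1001
1: · ADDHI
2: ✓ MOVNE  r1←0xda
3: · SUBHI
4: ✓ CMP  NZCV=1000
5: ✓ MOVCC  r3←0xe6
6: · MOVPL
7: · SUBHI

VAL = 0x2c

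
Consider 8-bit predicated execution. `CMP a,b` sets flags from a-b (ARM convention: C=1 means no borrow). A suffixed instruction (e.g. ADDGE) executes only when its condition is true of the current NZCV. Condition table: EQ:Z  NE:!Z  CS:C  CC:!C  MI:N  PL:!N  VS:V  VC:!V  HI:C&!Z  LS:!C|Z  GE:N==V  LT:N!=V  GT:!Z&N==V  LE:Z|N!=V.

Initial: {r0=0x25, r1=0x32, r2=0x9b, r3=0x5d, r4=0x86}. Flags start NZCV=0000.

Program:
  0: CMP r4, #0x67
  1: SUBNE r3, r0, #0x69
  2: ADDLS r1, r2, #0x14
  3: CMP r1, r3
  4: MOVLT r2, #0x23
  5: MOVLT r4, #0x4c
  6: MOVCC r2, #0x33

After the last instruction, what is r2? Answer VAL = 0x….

[0] flags=0011 → (cmp)
[1] flags=0011 NE?T → r3=0xbc
[2] flags=0011 LS?F → skip
[3] flags=0000 → (cmp)
[4] flags=0000 LT?F → skip
[5] flags=0000 LT?F → skip
[6] flags=0000 CC?T → r2=0x33

VAL = 0x33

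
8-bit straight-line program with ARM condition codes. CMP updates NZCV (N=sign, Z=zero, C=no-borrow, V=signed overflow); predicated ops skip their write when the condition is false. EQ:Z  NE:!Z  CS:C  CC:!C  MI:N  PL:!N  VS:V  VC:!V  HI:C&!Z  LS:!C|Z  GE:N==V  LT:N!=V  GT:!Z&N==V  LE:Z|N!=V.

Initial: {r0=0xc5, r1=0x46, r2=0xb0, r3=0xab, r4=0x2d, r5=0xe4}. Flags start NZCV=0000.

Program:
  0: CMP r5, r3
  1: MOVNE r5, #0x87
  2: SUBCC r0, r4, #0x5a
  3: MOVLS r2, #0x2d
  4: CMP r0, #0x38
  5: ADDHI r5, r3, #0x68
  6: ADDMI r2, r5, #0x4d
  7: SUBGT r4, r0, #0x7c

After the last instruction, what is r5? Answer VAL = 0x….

0: ✓ CMP  NZCV=0010
1: ✓ MOVNE  r5←0x87
2: · SUBCC
3: · MOVLS
4: ✓ CMP  NZCV=1010
5: ✓ ADDHI  r5←0x13
6: ✓ ADDMI  r2←0x60
7: · SUBGT

VAL = 0x13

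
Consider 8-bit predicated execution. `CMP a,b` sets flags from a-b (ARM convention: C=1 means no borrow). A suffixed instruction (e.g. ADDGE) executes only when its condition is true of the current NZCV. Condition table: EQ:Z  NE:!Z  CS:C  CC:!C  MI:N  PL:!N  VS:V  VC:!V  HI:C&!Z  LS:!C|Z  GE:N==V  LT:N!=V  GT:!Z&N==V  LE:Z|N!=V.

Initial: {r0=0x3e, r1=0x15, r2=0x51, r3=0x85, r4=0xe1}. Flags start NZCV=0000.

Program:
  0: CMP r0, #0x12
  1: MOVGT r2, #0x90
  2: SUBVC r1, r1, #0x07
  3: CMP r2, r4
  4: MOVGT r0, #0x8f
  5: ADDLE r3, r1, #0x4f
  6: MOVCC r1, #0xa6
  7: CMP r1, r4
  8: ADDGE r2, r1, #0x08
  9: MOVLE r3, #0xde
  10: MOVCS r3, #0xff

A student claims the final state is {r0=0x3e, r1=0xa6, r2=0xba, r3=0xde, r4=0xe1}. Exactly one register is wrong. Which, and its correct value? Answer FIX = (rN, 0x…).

0: ✓ CMP  NZCV=0010
1: ✓ MOVGT  r2←0x90
2: ✓ SUBVC  r1←0x0e
3: ✓ CMP  NZCV=1000
4: · MOVGT
5: ✓ ADDLE  r3←0x5d
6: ✓ MOVCC  r1←0xa6
7: ✓ CMP  NZCV=1000
8: · ADDGE
9: ✓ MOVLE  r3←0xde
10: · MOVCS

FIX = (r2, 0x90)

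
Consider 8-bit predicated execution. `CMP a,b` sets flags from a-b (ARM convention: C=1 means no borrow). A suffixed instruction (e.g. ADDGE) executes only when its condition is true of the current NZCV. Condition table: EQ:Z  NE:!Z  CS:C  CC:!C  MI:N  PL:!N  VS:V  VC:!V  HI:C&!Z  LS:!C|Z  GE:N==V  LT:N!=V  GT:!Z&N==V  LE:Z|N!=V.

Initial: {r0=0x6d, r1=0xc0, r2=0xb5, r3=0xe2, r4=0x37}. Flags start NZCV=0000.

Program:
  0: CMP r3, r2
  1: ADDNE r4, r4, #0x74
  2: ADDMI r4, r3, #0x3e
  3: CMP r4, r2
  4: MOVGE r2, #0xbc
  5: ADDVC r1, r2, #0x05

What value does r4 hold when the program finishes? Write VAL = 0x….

[0] flags=0010 → (cmp)
[1] flags=0010 NE?T → r4=0xab
[2] flags=0010 MI?F → skip
[3] flags=1000 → (cmp)
[4] flags=1000 GE?F → skip
[5] flags=1000 VC?T → r1=0xba

VAL = 0xab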